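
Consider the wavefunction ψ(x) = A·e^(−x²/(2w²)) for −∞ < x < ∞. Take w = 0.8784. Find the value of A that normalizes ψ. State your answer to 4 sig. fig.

We need A² ∫|f|² dx = 1, taking the integral from −∞ to ∞.
With ∫_{−∞}^{∞} x^(2m) e^(−αx²) dx = (2m−1)!!·√π / (2^m α^(m+1/2)), ∫|ψ|² dx = A²·(√(π)·w).
Setting this equal to 1 gives A² = 1/(√(π)·w).
With w = 0.8784: A² = 0.64229 and A = 0.80143.

A ≈ 0.8014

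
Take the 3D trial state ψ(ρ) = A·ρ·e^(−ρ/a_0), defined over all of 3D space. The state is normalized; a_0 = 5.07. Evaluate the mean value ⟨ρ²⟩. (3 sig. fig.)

⟨ρ^2⟩ ≈ 193

⟨ρ²⟩ = ∫ ρ^2 |ψ|² 4πρ² dρ over the full domain.
The ratio of the moment integral to the normalization integral gives ⟨ρ²⟩ = 15·a_0^2/2.
Putting a_0 = 5.07 gives 192.8.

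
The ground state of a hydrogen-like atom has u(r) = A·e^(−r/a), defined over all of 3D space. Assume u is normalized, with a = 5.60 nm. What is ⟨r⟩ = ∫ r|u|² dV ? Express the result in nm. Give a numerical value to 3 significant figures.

⟨r⟩ ≈ 8.40 nm

By definition ⟨r⟩ = ∫ r |u(r)|² 4πr² dr.
Recall ∫₀^∞ r^m e^(−r/β) dr = m!·β^(m+1), since the A² factors cancel between numerator and denominator, ⟨r⟩ = 3·a/2.
With a = 5.60, ⟨r⟩ = 8.400.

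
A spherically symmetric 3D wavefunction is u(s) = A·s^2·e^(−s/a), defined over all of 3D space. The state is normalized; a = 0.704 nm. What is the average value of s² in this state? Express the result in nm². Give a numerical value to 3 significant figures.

The expectation value is the |u|²-weighted average of s^2: ∫ s^2|u|² 4πs² ds.
The ratio of the moment integral to the normalization integral gives ⟨s²⟩ = 14·a^2.
With a = 0.704, ⟨s^2⟩ = 6.939.

⟨s^2⟩ ≈ 6.94 nm^2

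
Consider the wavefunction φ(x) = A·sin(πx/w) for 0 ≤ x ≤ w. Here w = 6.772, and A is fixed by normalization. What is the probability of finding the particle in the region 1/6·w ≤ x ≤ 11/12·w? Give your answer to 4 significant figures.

P ≈ 0.9674

|φ|² is the probability density, so P = ∫_{1/6·w}^{11/12·w} |φ|² dx.
Since A² = 1/(w/2), this is the region integral divided by the full normalization integral.
Substituting u = x/w, A² and the length scale cancel in the ratio: P = ∫_{1/6}^{11/12} sin(π·u)^2 du / ∫_{0}^{1} sin(π·u)^2 du.
Using ∫ sin(π·u)^2 du = u/2 - sin(2·π·u)/(4·π), the numerator is 1/(8·π) + √(3)/(8·π) + 3/8 and the denominator is 1/2.
The result is P = (1 + √(3) + 3·π)/(4·π).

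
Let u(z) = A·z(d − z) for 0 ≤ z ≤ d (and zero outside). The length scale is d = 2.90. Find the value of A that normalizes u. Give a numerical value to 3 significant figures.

We need A² ∫|f|² dz = 1, taking the integral from 0 to d.
Carrying out the integral gives A² · d^5/30.
Setting this equal to 1 gives A² = 1/(d^5/30).
Plugging in d = 2.90 yields A = 0.3824.

A ≈ 0.382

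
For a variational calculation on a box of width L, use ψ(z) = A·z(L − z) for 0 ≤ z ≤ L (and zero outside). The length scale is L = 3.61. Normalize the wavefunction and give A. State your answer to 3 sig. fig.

Normalization requires ∫|ψ|² dz = 1, integrated from 0 to L.
Carrying out the integral gives A² · L^5/30.
So A² = (L^5/30)^(−1).
Substituting L = 3.61 gives A² = 0.04893, so A = 0.2212.

A ≈ 0.221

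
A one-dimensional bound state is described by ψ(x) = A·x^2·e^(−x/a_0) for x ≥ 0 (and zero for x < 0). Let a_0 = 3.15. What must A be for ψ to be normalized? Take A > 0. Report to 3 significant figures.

A ≈ 0.0656

Require ∫ |ψ|² dx = 1 over the whole domain.
Using ∫₀^∞ xⁿ e^(−αx) dx = n!/αⁿ⁺¹, ∫|ψ|² dx = A²·(3·a_0^5/4).
Setting this equal to 1 gives A² = 1/(3·a_0^5/4).
Plugging in a_0 = 3.15 yields A = 0.06557.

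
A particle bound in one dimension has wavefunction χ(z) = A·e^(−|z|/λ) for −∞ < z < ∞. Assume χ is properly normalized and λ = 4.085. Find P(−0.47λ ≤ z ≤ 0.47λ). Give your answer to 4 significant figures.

The probability is P = ∫ |χ|² dz over [−0.47λ, 0.47λ].
Since A² = 1/(λ), this is the region integral divided by the full normalization integral.
By symmetry take twice the z ≥ 0 contribution in numerator and denominator; the 2's cancel. In terms of u = z/λ (A² and the length scale cancel between numerator and denominator), P = [∫_{0}^{0.47} e^(-2·u) du] / [∫_{0}^{∞} e^(-2·u) du].
Using ∫ e^(-2·u) du = -e^(-2·u)/2, the numerator is 1/2 - e^(-47/50)/2 and the denominator is 1/2.
Taking the ratio, P = 0.60937.

P ≈ 0.6094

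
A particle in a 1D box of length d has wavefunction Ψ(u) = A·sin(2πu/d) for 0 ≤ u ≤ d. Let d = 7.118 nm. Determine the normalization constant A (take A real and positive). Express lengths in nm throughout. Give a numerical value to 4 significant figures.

A ≈ 0.5301 nm^(-1/2)

Normalization requires ∫|Ψ|² du = 1, integrated from 0 to d.
With Ψ = A·sin(2πu/d), the integral evaluates to A²·[d/2].
Setting this equal to 1 gives A² = 1/(d/2).
Plugging in d = 7.118 yields A = 0.53007.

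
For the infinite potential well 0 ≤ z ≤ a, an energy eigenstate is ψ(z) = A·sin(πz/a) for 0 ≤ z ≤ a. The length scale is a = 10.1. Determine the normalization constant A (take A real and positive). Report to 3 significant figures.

The normalization condition is ∫|ψ|² dz = 1 from 0 to a.
∫|ψ|² dz = A²·(a/2).
So A² = (a/2)^(−1).
With a = 10.1: A² = 0.1980 and A = 0.4450.

A ≈ 0.445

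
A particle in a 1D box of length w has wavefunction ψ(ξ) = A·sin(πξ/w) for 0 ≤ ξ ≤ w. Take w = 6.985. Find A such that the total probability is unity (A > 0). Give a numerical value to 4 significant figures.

A ≈ 0.5351

Normalization requires ∫|ψ|² dξ = 1, integrated from 0 to w.
With ψ = A·sin(πξ/w), the integral evaluates to A²·[w/2].
So A² = (w/2)^(−1).
With w = 6.985: A² = 0.28633 and A = 0.53510.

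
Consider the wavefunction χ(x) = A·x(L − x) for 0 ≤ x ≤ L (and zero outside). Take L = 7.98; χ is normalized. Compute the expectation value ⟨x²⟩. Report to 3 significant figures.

⟨x^2⟩ ≈ 18.2

The expectation value is the |χ|²-weighted average of x^2: ∫ x^2|χ|² dx.
The ratio of the moment integral to the normalization integral gives ⟨x²⟩ = 2·L^2/7.
With L = 7.98, ⟨x^2⟩ = 18.19.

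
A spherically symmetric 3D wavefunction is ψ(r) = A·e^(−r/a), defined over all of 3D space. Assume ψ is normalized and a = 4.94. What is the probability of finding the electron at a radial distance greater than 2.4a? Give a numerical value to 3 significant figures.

P ≈ 0.143

P = ∫ |ψ|² 4πr² dr over r > 2.4a.
The full normalization integral is A²·[π·a^3] = 1, fixing A².
In terms of u = r/a (A², 4π and the length scale all cancel between numerator and denominator), P = [∫_{2.4}^{∞} u^2·e^(-2·u) du] / [∫_{0}^{∞} u^2·e^(-2·u) du].
An antiderivative of u^2·e^(-2·u) is -(2·u^2 + 2·u + 1)·e^(-2·u)/4; evaluating from 2.4 to ∞ gives 433·e^(-24/5)/100, while the full integral is 1/4.
The region integral divided by the full integral gives P = 0.1425.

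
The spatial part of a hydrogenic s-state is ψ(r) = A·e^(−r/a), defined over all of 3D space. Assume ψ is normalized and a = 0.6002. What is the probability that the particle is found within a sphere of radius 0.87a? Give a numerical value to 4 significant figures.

P = ∫ |ψ|² 4πr² dr over r ≤ 0.87a.
The full normalization integral is A²·[π·a^3] = 1, fixing A².
Substituting u = r/a, A², 4π and the length scale all cancel in the ratio: P = ∫_{0}^{0.87} u^2·e^(-2·u) du / ∫_{0}^{∞} u^2·e^(-2·u) du.
With ∫ u^2·e^(-2·u) du = -(2·u^2 + 2·u + 1)·e^(-2·u)/4 + C, the region integral is ≈ 0.0633428 and the full one is 1/4.
Taking the ratio yields P = 0.25337.

P ≈ 0.2534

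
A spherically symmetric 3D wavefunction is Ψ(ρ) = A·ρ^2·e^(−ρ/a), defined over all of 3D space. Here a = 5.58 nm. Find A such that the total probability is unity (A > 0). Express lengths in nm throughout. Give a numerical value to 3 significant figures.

The normalization condition is ∫|Ψ|² 4πρ² dρ = 1 from 0 to ∞.
(Spherical symmetry: dV = 4πρ² dρ.)
With Ψ = A·ρ^2·e^(−ρ/a), the integral evaluates to A²·[45·π·a^7/2].
Hence A² = 1/[45·π·a^7/2].
With a = 5.58: A² = 8.399E-8 and A = 0.0002898.

A ≈ 0.000290 nm^(-7/2)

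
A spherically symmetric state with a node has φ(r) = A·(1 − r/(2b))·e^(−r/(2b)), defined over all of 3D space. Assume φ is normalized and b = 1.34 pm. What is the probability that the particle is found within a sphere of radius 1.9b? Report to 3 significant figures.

P ≈ 0.0526

P = ∫ |φ|² 4πr² dr over r ≤ 1.9b.
Normalization gives A² = 1/(8·π·b^3).
In terms of u = r/b (A², 4π and the length scale all cancel between numerator and denominator), P = [∫_{0}^{1.9} u^2·(1 - u/2)^2·e^(-u) du] / [∫_{0}^{∞} u^2·(1 - u/2)^2·e^(-u) du].
With ∫ u^2·(1 - u/2)^2·e^(-u) du = -(u^4/4 + u^2 + 2·u + 2)·e^(-u) + C, the region integral is ≈ 0.10526 and the full one is 2.
This evaluates to P = 0.05263.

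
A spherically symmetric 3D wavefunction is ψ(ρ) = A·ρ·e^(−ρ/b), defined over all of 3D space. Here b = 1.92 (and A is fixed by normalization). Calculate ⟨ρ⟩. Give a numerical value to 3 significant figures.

⟨ρ⟩ ≈ 4.80

The expectation value is the |ψ|²-weighted average of ρ: ∫ ρ|ψ|² 4πρ² dρ.
Using ∫₀^∞ ρⁿ e^(−αρ) dρ = n!/αⁿ⁺¹, the ratio of the moment integral to the normalization integral gives ⟨ρ⟩ = 5·b/2.
Putting b = 1.92 gives 4.800.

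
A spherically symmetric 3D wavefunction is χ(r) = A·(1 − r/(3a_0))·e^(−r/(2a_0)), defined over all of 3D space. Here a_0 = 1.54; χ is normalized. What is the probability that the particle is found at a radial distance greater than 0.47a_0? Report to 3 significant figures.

With dV = 4πr²dr, the probability is ∫|χ|² dV over r > 0.47a_0.
Normalization gives A² = 1/(8·π·a_0^3/3).
Substituting u = r/a_0, A², 4π and the length scale all cancel in the ratio: P = ∫_{0.47}^{∞} u^2·(1 - u/3)^2·e^(-u) du / ∫_{0}^{∞} u^2·(1 - u/3)^2·e^(-u) du.
Using ∫ u^2·(1 - u/3)^2·e^(-u) du = (-u^4 + 2·u^3 - 3·u^2 - 6·u - 6)·e^(-u)/9, the numerator is ≈ 0.64749 and the denominator is 2/3.
The region integral divided by the full integral gives P = 0.9712.

P ≈ 0.971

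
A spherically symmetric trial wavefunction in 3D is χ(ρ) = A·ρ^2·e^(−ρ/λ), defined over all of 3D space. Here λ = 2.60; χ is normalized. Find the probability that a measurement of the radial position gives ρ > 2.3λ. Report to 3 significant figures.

With dV = 4πρ²dρ, the probability is ∫|χ|² dV over ρ > 2.3λ.
The full normalization integral is A²·[45·π·λ^7/2] = 1, fixing A².
In terms of u = ρ/λ (A², 4π and the length scale all cancel between numerator and denominator), P = [∫_{2.3}^{∞} u^6·e^(-2·u) du] / [∫_{0}^{∞} u^6·e^(-2·u) du].
An antiderivative of u^6·e^(-2·u) is -(4·u^6 + 12·u^5 + 30·u^4 + 60·u^3 + 90·u^2 + 90·u + 45)·e^(-2·u)/8; evaluating from 2.3 to ∞ gives ≈ 4.6014, while the full integral is 45/8.
This evaluates to P = 0.8180.

P ≈ 0.818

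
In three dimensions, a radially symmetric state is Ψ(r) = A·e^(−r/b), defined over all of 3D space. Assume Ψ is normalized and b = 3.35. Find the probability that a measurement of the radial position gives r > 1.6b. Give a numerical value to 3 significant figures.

P ≈ 0.380

Integrate the radial probability density 4πr²|Ψ|² over r > 1.6b.
Normalization gives A² = 1/(π·b^3).
Let u = r/b; then A², 4π and the length scale all cancel, so P = ∫_{1.6}^{∞} u^2·e^(-2·u) du ÷ ∫_{0}^{∞} u^2·e^(-2·u) du.
An antiderivative of u^2·e^(-2·u) is -(2·u^2 + 2·u + 1)·e^(-2·u)/4; evaluating from 1.6 to ∞ gives 233·e^(-16/5)/100, while the full integral is 1/4.
Taking the ratio yields P = 0.3799.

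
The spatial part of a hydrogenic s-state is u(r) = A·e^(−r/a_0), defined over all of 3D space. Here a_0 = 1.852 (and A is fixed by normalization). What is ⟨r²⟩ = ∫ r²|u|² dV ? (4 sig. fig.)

⟨r^2⟩ ≈ 10.29

The expectation value is the |u|²-weighted average of r^2: ∫ r^2|u|² 4πr² dr.
With ∫₀^∞ r^4 e^(−αr) dr = 4!/α^5, the ratio of the moment integral to the normalization integral gives ⟨r²⟩ = 3·a_0^2.
Putting a_0 = 1.852 gives 10.290.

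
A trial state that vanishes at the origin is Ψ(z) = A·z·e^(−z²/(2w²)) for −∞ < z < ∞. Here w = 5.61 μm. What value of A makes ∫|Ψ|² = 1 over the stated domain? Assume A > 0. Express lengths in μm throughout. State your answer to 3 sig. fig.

A ≈ 0.0799 μm^(-3/2)

We need A² ∫|f|² dz = 1, taking the integral from −∞ to ∞.
The integral (without the A² prefactor) comes out to √(π)·w^3/2.
Plugging in w = 5.61 yields A = 0.07994.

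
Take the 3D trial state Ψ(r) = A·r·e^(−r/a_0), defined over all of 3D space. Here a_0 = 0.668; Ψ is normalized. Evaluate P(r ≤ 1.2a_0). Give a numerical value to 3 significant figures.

P ≈ 0.0959

P = ∫ |Ψ|² 4πr² dr over r ≤ 1.2a_0.
A² is fixed by ∫₀^∞ 4πr²|Ψ|² dr = 1, i.e. A² = (3·π·a_0^5)^(−1).
Substituting u = r/a_0, A², 4π and the length scale all cancel in the ratio: P = ∫_{0}^{1.2} u^4·e^(-2·u) du / ∫_{0}^{∞} u^4·e^(-2·u) du.
With ∫ u^4·e^(-2·u) du = -(u^4/2 + u^3 + 3·u^2/2 + 3·u/2 + 3/4)·e^(-2·u) + C, the region integral is ≈ 0.071901 and the full one is 3/4.
This evaluates to P = 0.09587.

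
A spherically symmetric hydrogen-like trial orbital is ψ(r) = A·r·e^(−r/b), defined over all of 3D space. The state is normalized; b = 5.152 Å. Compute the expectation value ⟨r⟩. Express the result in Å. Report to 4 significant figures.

⟨r⟩ ≈ 12.88 Å

⟨r⟩ = ∫ r |ψ|² 4πr² dr over the full domain.
The ratio of the moment integral to the normalization integral gives ⟨r⟩ = 5·b/2.
Putting b = 5.152 gives 12.880.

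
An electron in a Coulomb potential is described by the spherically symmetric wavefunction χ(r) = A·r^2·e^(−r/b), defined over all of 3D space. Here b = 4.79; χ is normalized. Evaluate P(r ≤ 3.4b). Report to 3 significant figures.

P ≈ 0.520

P = ∫ |χ|² 4πr² dr over r ≤ 3.4b.
A² is fixed by ∫₀^∞ 4πr²|χ|² dr = 1, i.e. A² = (45·π·b^7/2)^(−1).
In terms of u = r/b (A², 4π and the length scale all cancel between numerator and denominator), P = [∫_{0}^{3.4} u^6·e^(-2·u) du] / [∫_{0}^{∞} u^6·e^(-2·u) du].
Using ∫ u^6·e^(-2·u) du = -(4·u^6 + 12·u^5 + 30·u^4 + 60·u^3 + 90·u^2 + 90·u + 45)·e^(-2·u)/8, the numerator is ≈ 2.9255 and the denominator is 45/8.
The region integral divided by the full integral gives P = 0.5201.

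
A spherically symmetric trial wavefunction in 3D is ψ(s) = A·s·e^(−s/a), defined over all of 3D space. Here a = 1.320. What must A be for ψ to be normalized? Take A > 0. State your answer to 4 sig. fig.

Require ∫ |ψ|² 4πs² ds = 1 over the whole domain.
In 3D with spherical symmetry the volume element is 4πs² ds.
With ∫₀^∞ s^4 e^(−αs) ds = 4!/α^5, with ψ = A·s·e^(−s/a), the integral evaluates to A²·[3·π·a^5].
Hence A² = 1/[3·π·a^5].
Plugging in a = 1.320 yields A = 0.16272.

A ≈ 0.1627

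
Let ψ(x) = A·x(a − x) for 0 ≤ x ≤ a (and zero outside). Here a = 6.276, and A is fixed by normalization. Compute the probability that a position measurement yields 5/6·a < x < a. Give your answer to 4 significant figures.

P ≈ 0.03549

The probability is P = ∫ |ψ|² dx over [5/6·a, a].
Since A² = 1/(a^5/30), this is the region integral divided by the full normalization integral.
Let u = x/a; then A² and the length scale cancel, so P = ∫_{5/6}^{1} u^2·(1 - u)^2 du ÷ ∫_{0}^{1} u^2·(1 - u)^2 du.
With ∫ u^2·(1 - u)^2 du = u^3·(6·u^2 - 15·u + 10)/30 + C, the region integral is ≈ 0.00118313 and the full one is 1/30.
This works out to P = 23/648.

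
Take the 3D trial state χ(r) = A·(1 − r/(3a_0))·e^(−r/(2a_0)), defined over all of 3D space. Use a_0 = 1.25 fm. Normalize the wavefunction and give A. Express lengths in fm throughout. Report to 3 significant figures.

A ≈ 0.247 fm^(-3/2)

Normalization requires ∫|χ|² 4πr² dr = 1, integrated from 0 to ∞.
Carrying out the integral gives A² · 8·π·a_0^3/3.
With a_0 = 1.25: A² = 0.06112 and A = 0.2472.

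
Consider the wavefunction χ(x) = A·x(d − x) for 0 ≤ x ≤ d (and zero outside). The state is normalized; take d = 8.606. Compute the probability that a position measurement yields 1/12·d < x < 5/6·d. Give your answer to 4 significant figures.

P ≈ 0.9594

|χ|² is the probability density, so P = ∫_{1/12·d}^{5/6·d} |χ|² dx.
The normalization integral ∫|χ|²dx over the whole domain equals d^5/30·A², and A² cancels in the ratio.
In terms of u = x/d (A² and the length scale cancel between numerator and denominator), P = [∫_{1/12}^{5/6} u^2·(1 - u)^2 du] / [∫_{0}^{1} u^2·(1 - u)^2 du].
An antiderivative of u^2·(1 - u)^2 is u^3·(6·u^2 - 15·u + 10)/30; evaluating from 1/12 to 5/6 gives ≈ 0.0319806, while the full integral is 1/30.
Evaluating gives P = 4421/4608.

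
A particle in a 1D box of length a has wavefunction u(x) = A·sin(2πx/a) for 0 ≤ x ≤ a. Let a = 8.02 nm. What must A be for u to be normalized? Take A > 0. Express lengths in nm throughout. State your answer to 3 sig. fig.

A ≈ 0.499 nm^(-1/2)

Normalization requires ∫|u|² dx = 1, integrated from 0 to a.
Carrying out the integral gives A² · a/2.
Plugging in a = 8.02 yields A = 0.4994.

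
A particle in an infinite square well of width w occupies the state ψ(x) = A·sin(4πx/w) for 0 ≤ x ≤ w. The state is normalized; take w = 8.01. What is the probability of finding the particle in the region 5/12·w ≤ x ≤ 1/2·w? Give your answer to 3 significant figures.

P ≈ 0.0489

|ψ|² is the probability density, so P = ∫_{5/12·w}^{1/2·w} |ψ|² dx.
The normalization integral ∫|ψ|²dx over the whole domain equals w/2·A², and A² cancels in the ratio.
Substituting u = x/w, A² and the length scale cancel in the ratio: P = ∫_{5/12}^{1/2} sin(4·π·u)^2 du / ∫_{0}^{1} sin(4·π·u)^2 du.
Using ∫ sin(4·π·u)^2 du = u/2 - sin(4·π·u)·cos(4·π·u)/(8·π), the numerator is -√(3)/(32·π) + 1/24 and the denominator is 1/2.
This works out to P = (-√(3)/16 + π/12)/π.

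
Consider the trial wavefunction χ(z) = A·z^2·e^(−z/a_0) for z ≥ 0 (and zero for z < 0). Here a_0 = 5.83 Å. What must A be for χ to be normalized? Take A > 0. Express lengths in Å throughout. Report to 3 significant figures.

A ≈ 0.0141 Å^(-5/2)

The normalization condition is ∫|χ|² dz = 1 from 0 to ∞.
With χ = A·z^2·e^(−z/a_0), the integral evaluates to A²·[3·a_0^5/4].
Setting this equal to 1 gives A² = 1/(3·a_0^5/4).
Substituting a_0 = 5.83 gives A² = 0.0001980, so A = 0.01407.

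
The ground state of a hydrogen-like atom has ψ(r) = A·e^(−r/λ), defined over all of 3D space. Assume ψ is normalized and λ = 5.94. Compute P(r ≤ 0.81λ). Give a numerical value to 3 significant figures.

P ≈ 0.222

P = ∫ |ψ|² 4πr² dr over r ≤ 0.81λ.
Normalization gives A² = 1/(π·λ^3).
Substituting u = r/λ, A², 4π and the length scale all cancel in the ratio: P = ∫_{0}^{0.81} u^2·e^(-2·u) du / ∫_{0}^{∞} u^2·e^(-2·u) du.
An antiderivative of u^2·e^(-2·u) is -(2·u^2 + 2·u + 1)·e^(-2·u)/4; evaluating from 0 to 0.81 gives ≈ 0.055456, while the full integral is 1/4.
Taking the ratio yields P = 0.2218.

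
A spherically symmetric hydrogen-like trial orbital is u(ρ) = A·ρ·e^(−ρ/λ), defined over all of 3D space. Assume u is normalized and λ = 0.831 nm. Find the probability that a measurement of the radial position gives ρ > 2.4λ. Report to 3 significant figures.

Integrate the radial probability density 4πρ²|u|² over ρ > 2.4λ.
The full normalization integral is A²·[3·π·λ^5] = 1, fixing A².
In terms of t = ρ/λ (A², 4π and the length scale all cancel between numerator and denominator), P = [∫_{2.4}^{∞} t^4·e^(-2·t) dt] / [∫_{0}^{∞} t^4·e^(-2·t) dt].
Using ∫ t^4·e^(-2·t) dt = -(t^4/2 + t^3 + 3·t^2/2 + 3·t/2 + 3/4)·e^(-2·t), the numerator is ≈ 0.35719 and the denominator is 3/4.
The region integral divided by the full integral gives P = 0.4763.

P ≈ 0.476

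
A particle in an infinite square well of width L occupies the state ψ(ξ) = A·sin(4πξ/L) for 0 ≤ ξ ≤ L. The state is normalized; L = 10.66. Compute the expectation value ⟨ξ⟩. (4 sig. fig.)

⟨ξ⟩ ≈ 5.330

By definition ⟨ξ⟩ = ∫ ξ |ψ(ξ)|² dξ.
Evaluating both integrals, ⟨ξ⟩ = L/2.
Putting L = 10.66 gives 5.3300.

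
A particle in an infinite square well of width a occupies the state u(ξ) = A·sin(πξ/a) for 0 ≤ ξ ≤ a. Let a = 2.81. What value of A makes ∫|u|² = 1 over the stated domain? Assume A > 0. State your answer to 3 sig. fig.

A ≈ 0.844

The normalization condition is ∫|u|² dξ = 1 from 0 to a.
With ∫₀^a sin²(nπξ/a) dξ = a/2, the integral (without the A² prefactor) comes out to a/2.
Plugging in a = 2.81 yields A = 0.8436.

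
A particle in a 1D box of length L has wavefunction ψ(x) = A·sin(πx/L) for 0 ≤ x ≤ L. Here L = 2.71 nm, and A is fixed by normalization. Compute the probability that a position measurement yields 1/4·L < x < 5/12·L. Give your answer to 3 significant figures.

P ≈ 0.246

The probability is P = ∫ |ψ|² dx over [1/4·L, 5/12·L].
The normalization integral ∫|ψ|²dx over the whole domain equals L/2·A², and A² cancels in the ratio.
Let u = x/L; then A² and the length scale cancel, so P = ∫_{1/4}^{5/12} sin(π·u)^2 du ÷ ∫_{0}^{1} sin(π·u)^2 du.
Using ∫ sin(π·u)^2 du = u/2 - sin(2·π·u)/(4·π), the numerator is 1/(8·π) + 1/12 and the denominator is 1/2.
The result is P = (3 + 2·π)/(12·π).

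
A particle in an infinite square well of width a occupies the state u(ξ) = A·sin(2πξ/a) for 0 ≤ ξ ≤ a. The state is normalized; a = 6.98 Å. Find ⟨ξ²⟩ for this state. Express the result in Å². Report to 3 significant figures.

The expectation value is the |u|²-weighted average of ξ^2: ∫ ξ^2|u|² dξ.
With ∫₀^a sin²(nπξ/a) dξ = a/2, evaluating both integrals, ⟨ξ²⟩ = -a^2/(8·π^2) + a^2/3.
Putting a = 6.98 gives 15.62.

⟨ξ^2⟩ ≈ 15.6 Å^2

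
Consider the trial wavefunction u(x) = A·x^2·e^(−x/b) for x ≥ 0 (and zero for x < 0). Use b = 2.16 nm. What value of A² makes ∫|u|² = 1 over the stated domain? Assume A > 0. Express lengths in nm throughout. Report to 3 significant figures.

Normalization requires ∫|u|² dx = 1, integrated from 0 to ∞.
With ∫₀^∞ x^4 e^(−αx) dx = 4!/α^5, ∫|u|² dx = A²·(3·b^5/4).
So A² = (3·b^5/4)^(−1).
Substituting b = 2.16 gives A² = 0.02836, so A = 0.1684.

A^2 ≈ 0.0284 nm^(-5)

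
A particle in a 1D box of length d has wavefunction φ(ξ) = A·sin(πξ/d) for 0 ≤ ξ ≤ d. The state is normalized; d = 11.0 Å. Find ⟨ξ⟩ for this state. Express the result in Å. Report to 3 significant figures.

⟨ξ⟩ ≈ 5.50 Å

By definition ⟨ξ⟩ = ∫ ξ |φ(ξ)|² dξ.
The ratio of the moment integral to the normalization integral gives ⟨ξ⟩ = d/2.
Putting d = 11.0 gives 5.500.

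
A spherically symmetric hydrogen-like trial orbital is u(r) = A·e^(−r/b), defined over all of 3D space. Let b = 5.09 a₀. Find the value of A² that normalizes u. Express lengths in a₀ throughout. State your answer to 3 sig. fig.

Require ∫ |u|² 4πr² dr = 1 over the whole domain.
In 3D with spherical symmetry the volume element is 4πr² dr.
Recall ∫₀^∞ r^m e^(−r/β) dr = m!·β^(m+1), carrying out the integral gives A² · π·b^3.
With b = 5.09: A² = 0.002414 and A = 0.04913.

A^2 ≈ 0.00241 a₀^(-3)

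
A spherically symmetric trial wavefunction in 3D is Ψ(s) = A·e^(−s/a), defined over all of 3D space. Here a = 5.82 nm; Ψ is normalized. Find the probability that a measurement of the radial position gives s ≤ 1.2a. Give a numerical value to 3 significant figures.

With dV = 4πs²ds, the probability is ∫|Ψ|² dV over s ≤ 1.2a.
The full normalization integral is A²·[π·a^3] = 1, fixing A².
In terms of u = s/a (A², 4π and the length scale all cancel between numerator and denominator), P = [∫_{0}^{1.2} u^2·e^(-2·u) du] / [∫_{0}^{∞} u^2·e^(-2·u) du].
Using ∫ u^2·e^(-2·u) du = -(2·u^2 + 2·u + 1)·e^(-2·u)/4, the numerator is 1/4 - 157·e^(-12/5)/100 and the denominator is 1/4.
Taking the ratio yields P = 0.4303.

P ≈ 0.430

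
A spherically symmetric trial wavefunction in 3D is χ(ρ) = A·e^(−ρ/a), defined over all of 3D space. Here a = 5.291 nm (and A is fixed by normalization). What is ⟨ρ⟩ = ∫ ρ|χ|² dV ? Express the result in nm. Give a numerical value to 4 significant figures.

By definition ⟨ρ⟩ = ∫ ρ |χ(ρ)|² 4πρ² dρ.
Recall ∫₀^∞ ρ^m e^(−ρ/β) dρ = m!·β^(m+1), evaluating both integrals, ⟨ρ⟩ = 3·a/2.
Putting a = 5.291 gives 7.9365.

⟨ρ⟩ ≈ 7.937 nm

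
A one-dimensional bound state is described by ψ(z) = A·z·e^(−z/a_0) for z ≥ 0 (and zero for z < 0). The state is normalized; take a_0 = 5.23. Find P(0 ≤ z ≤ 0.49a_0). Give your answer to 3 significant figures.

P ≈ 0.0767

|ψ|² is the probability density, so P = ∫_{0}^{0.49a_0} |ψ|² dz.
Since A² = 1/(a_0^3/4), this is the region integral divided by the full normalization integral.
Substituting u = z/a_0, A² and the length scale cancel in the ratio: P = ∫_{0}^{0.49} u^2·e^(-2·u) du / ∫_{0}^{∞} u^2·e^(-2·u) du.
With ∫ u^2·e^(-2·u) du = -(2·u^2 + 2·u + 1)·e^(-2·u)/4 + C, the region integral is ≈ 0.019165 and the full one is 1/4.
Evaluating gives P = 0.07666.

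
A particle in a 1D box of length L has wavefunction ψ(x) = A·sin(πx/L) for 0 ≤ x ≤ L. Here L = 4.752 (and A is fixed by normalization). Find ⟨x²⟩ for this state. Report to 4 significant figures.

By definition ⟨x²⟩ = ∫ x^2 |ψ(x)|² dx.
With ∫₀^L sin²(nπx/L) dx = L/2, the ratio of the moment integral to the normalization integral gives ⟨x²⟩ = -L^2/(2·π^2) + L^2/3.
With L = 4.752, ⟨x^2⟩ = 6.3832.

⟨x^2⟩ ≈ 6.383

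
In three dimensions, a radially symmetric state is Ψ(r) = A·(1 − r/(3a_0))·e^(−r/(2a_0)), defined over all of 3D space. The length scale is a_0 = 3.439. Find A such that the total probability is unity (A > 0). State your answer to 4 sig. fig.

Require ∫ |Ψ|² 4πr² dr = 1 over the whole domain.
In 3D with spherical symmetry the volume element is 4πr² dr.
Using ∫₀^∞ rⁿ e^(−αr) dr = n!/αⁿ⁺¹, with Ψ = A·(1 − r/(3a_0))·e^(−r/(2a_0)), the integral evaluates to A²·[8·π·a_0^3/3].
Plugging in a_0 = 3.439 yields A = 0.054174.

A ≈ 0.05417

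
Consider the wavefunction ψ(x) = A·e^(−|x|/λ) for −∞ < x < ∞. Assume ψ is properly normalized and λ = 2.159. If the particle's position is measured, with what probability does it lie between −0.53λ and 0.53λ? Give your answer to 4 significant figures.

|ψ|² is the probability density, so P = ∫_{−0.53λ}^{0.53λ} |ψ|² dx.
The normalization integral ∫|ψ|²dx over the whole domain equals λ·A², and A² cancels in the ratio.
By symmetry take twice the x ≥ 0 contribution in numerator and denominator; the 2's cancel. In terms of u = x/λ (A² and the length scale cancel between numerator and denominator), P = [∫_{0}^{0.53} e^(-2·u) du] / [∫_{0}^{∞} e^(-2·u) du].
With ∫ e^(-2·u) du = -e^(-2·u)/2 + C, the region integral is 1/2 - e^(-53/50)/2 and the full one is 1/2.
Evaluating gives P = 0.65354.

P ≈ 0.6535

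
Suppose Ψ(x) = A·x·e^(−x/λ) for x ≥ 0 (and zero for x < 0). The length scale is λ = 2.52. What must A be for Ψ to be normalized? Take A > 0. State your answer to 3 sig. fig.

A ≈ 0.500

Normalization requires ∫|Ψ|² dx = 1, integrated from 0 to ∞.
Using ∫₀^∞ xⁿ e^(−αx) dx = n!/αⁿ⁺¹, the integral (without the A² prefactor) comes out to λ^3/4.
Setting this equal to 1 gives A² = 1/(λ^3/4).
Plugging in λ = 2.52 yields A = 0.5000.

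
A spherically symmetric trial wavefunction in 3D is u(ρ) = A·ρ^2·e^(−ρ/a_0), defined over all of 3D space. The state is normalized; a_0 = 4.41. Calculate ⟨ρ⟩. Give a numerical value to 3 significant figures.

⟨ρ⟩ = ∫ ρ |u|² 4πρ² dρ over the full domain.
Recall ∫₀^∞ ρ^m e^(−ρ/β) dρ = m!·β^(m+1), since the A² factors cancel between numerator and denominator, ⟨ρ⟩ = 7·a_0/2.
Putting a_0 = 4.41 gives 15.44.

⟨ρ⟩ ≈ 15.4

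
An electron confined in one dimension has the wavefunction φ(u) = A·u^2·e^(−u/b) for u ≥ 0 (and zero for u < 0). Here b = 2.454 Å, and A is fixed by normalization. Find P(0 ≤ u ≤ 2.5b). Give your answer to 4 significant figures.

P ≈ 0.5595

P = ∫_{0}^{2.5b} |φ(u)|² du.
With A² fixed by ∫|φ|² = 1, i.e. A² = (3·b^5/4)^(−1), substitute and integrate.
In terms of t = u/b (A² and the length scale cancel between numerator and denominator), P = [∫_{0}^{2.5} t^4·e^(-2·t) dt] / [∫_{0}^{∞} t^4·e^(-2·t) dt].
An antiderivative of t^4·e^(-2·t) is -(t^4/2 + t^3 + 3·t^2/2 + 3·t/2 + 3/4)·e^(-2·t); evaluating from 0 to 2.5 gives 3/4 - 1569·e^(-5)/32, while the full integral is 3/4.
Evaluating gives P = 0.55951.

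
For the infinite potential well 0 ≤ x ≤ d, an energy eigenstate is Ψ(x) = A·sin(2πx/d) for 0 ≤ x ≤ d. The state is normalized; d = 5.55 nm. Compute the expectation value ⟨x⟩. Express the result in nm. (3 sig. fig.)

⟨x⟩ = ∫ x |Ψ|² dx over the full domain.
Using sin²θ = (1 − cos 2θ)/2, since the A² factors cancel between numerator and denominator, ⟨x⟩ = d/2.
Putting d = 5.55 gives 2.775.

⟨x⟩ ≈ 2.78 nm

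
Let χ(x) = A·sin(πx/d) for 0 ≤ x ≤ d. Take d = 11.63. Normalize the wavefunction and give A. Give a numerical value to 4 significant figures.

A ≈ 0.4147

The normalization condition is ∫|χ|² dx = 1 from 0 to d.
Using sin²θ = (1 − cos 2θ)/2, carrying out the integral gives A² · d/2.
So A² = (d/2)^(−1).
Substituting d = 11.63 gives A² = 0.17197, so A = 0.41469.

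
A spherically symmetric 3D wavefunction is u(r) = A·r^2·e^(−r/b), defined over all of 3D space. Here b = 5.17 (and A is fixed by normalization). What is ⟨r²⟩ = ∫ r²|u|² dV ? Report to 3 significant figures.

⟨r^2⟩ ≈ 374

The expectation value is the |u|²-weighted average of r^2: ∫ r^2|u|² 4πr² dr.
Evaluating both integrals, ⟨r²⟩ = 14·b^2.
Putting b = 5.17 gives 374.2.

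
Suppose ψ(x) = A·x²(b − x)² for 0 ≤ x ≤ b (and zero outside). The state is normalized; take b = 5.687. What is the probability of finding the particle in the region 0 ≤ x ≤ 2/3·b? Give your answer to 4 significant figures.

|ψ|² is the probability density, so P = ∫_{0}^{2/3·b} |ψ|² dx.
The normalization integral ∫|ψ|²dx over the whole domain equals b^9/630·A², and A² cancels in the ratio.
In terms of u = x/b (A² and the length scale cancel between numerator and denominator), P = [∫_{0}^{2/3} u^4·(1 - u)^4 du] / [∫_{0}^{1} u^4·(1 - u)^4 du].
An antiderivative of u^4·(1 - u)^4 is u^5·(70·u^4 - 315·u^3 + 540·u^2 - 420·u + 126)/630; evaluating from 0 to 2/3 gives ≈ 0.00135739, while the full integral is 1/630.
The result is P = 0.85515.

P ≈ 0.8552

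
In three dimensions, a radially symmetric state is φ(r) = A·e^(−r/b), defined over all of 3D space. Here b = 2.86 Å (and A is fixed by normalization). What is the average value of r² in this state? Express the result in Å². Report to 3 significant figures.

⟨r²⟩ = ∫ r^2 |φ|² 4πr² dr over the full domain.
Using ∫₀^∞ rⁿ e^(−αr) dr = n!/αⁿ⁺¹, evaluating both integrals, ⟨r²⟩ = 3·b^2.
With b = 2.86, ⟨r^2⟩ = 24.54.

⟨r^2⟩ ≈ 24.5 Å^2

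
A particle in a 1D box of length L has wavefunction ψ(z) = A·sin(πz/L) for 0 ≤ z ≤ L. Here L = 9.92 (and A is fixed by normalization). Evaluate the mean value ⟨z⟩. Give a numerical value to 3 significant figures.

By definition ⟨z⟩ = ∫ z |ψ(z)|² dz.
Using sin²θ = (1 − cos 2θ)/2, the ratio of the moment integral to the normalization integral gives ⟨z⟩ = L/2.
Putting L = 9.92 gives 4.960.

⟨z⟩ ≈ 4.96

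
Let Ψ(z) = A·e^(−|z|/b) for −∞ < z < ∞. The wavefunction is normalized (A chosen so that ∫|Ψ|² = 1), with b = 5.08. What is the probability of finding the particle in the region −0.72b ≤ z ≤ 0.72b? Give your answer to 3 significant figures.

|Ψ|² is the probability density, so P = ∫_{−0.72b}^{0.72b} |Ψ|² dz.
Since A² = 1/(b), this is the region integral divided by the full normalization integral.
Both integrals are even about z = 0, so only the z ≥ 0 halves are needed (the factors of 2 cancel). In terms of u = z/b (A² and the length scale cancel between numerator and denominator), P = [∫_{0}^{0.72} e^(-2·u) du] / [∫_{0}^{∞} e^(-2·u) du].
An antiderivative of e^(-2·u) is -e^(-2·u)/2; evaluating from 0 to 0.72 gives 1/2 - e^(-36/25)/2, while the full integral is 1/2.
This works out to P = 0.7631.

P ≈ 0.763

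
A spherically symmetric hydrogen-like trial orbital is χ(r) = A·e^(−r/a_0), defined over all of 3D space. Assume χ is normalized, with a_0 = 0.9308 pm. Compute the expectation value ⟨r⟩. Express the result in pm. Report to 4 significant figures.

⟨r⟩ ≈ 1.396 pm

By definition ⟨r⟩ = ∫ r |χ(r)|² 4πr² dr.
Using ∫₀^∞ rⁿ e^(−αr) dr = n!/αⁿ⁺¹, the ratio of the moment integral to the normalization integral gives ⟨r⟩ = 3·a_0/2.
Putting a_0 = 0.9308 gives 1.3962.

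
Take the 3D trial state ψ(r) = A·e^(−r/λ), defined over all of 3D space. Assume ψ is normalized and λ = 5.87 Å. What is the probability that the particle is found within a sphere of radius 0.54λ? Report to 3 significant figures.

P ≈ 0.0956

P = ∫ |ψ|² 4πr² dr over r ≤ 0.54λ.
Normalization gives A² = 1/(π·λ^3).
Let u = r/λ; then A², 4π and the length scale all cancel, so P = ∫_{0}^{0.54} u^2·e^(-2·u) du ÷ ∫_{0}^{∞} u^2·e^(-2·u) du.
With ∫ u^2·e^(-2·u) du = -(2·u^2 + 2·u + 1)·e^(-2·u)/4 + C, the region integral is 1/4 - 3329·e^(-27/25)/5000 and the full one is 1/4.
This evaluates to P = 0.09559.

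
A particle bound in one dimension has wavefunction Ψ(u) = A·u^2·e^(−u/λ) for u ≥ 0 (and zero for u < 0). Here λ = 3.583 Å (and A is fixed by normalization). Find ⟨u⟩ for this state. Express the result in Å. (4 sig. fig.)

By definition ⟨u⟩ = ∫ u |Ψ(u)|² du.
Recall ∫₀^∞ u^m e^(−u/β) du = m!·β^(m+1), the ratio of the moment integral to the normalization integral gives ⟨u⟩ = 5·λ/2.
With λ = 3.583, ⟨u⟩ = 8.9575.

⟨u⟩ ≈ 8.958 Å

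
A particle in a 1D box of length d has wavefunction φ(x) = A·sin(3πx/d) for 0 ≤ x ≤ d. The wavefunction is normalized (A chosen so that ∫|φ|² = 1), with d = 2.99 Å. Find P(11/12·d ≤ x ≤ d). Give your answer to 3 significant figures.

P = ∫_{11/12·d}^{d} |φ(x)|² dx.
Since A² = 1/(d/2), this is the region integral divided by the full normalization integral.
Let u = x/d; then A² and the length scale cancel, so P = ∫_{11/12}^{1} sin(3·π·u)^2 du ÷ ∫_{0}^{1} sin(3·π·u)^2 du.
An antiderivative of sin(3·π·u)^2 is u/2 - sin(6·π·u)/(12·π); evaluating from 11/12 to 1 gives 1/24 - 1/(12·π), while the full integral is 1/2.
This works out to P = (-2 + π)/(12·π).

P ≈ 0.0303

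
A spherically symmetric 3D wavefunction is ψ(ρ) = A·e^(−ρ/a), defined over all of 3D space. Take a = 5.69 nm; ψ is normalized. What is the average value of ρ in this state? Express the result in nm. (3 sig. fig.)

By definition ⟨ρ⟩ = ∫ ρ |ψ(ρ)|² 4πρ² dρ.
Recall ∫₀^∞ ρ^m e^(−ρ/β) dρ = m!·β^(m+1), the ratio of the moment integral to the normalization integral gives ⟨ρ⟩ = 3·a/2.
Putting a = 5.69 gives 8.535.

⟨ρ⟩ ≈ 8.54 nm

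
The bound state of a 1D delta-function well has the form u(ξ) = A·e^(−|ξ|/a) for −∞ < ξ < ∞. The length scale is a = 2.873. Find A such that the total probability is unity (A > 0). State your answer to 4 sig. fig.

A ≈ 0.5900

Require ∫ |u|² dξ = 1 over the whole domain.
Recall ∫₀^∞ ξ^m e^(−ξ/β) dξ = m!·β^(m+1), the integral (without the A² prefactor) comes out to a.
Hence A² = 1/[a].
With a = 2.873: A² = 0.34807 and A = 0.58997.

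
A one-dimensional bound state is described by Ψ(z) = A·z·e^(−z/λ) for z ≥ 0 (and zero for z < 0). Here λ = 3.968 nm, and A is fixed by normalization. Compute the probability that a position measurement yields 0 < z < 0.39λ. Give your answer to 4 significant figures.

P = ∫_{0}^{0.39λ} |Ψ(z)|² dz.
The normalization integral ∫|Ψ|²dz over the whole domain equals λ^3/4·A², and A² cancels in the ratio.
Let u = z/λ; then A² and the length scale cancel, so P = ∫_{0}^{0.39} u^2·e^(-2·u) du ÷ ∫_{0}^{∞} u^2·e^(-2·u) du.
Using ∫ u^2·e^(-2·u) du = -(2·u^2 + 2·u + 1)·e^(-2·u)/4, the numerator is ≈ 0.0111475 and the denominator is 1/4.
Evaluating gives P = 0.044590.

P ≈ 0.04459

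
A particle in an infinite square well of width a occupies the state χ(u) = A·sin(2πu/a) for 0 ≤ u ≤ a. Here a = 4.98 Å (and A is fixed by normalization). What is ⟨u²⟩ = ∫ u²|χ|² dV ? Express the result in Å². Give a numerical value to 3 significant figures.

⟨u²⟩ = ∫ u^2 |χ|² du over the full domain.
With ∫₀^a sin²(nπu/a) du = a/2, the ratio of the moment integral to the normalization integral gives ⟨u²⟩ = -a^2/(8·π^2) + a^2/3.
With a = 4.98, ⟨u^2⟩ = 7.953.

⟨u^2⟩ ≈ 7.95 Å^2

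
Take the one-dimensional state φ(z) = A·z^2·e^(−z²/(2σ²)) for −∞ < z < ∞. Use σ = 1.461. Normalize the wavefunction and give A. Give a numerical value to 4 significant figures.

The normalization condition is ∫|φ|² dz = 1 from −∞ to ∞.
Carrying out the integral gives A² · 3·√(π)·σ^5/4.
Plugging in σ = 1.461 yields A = 0.33617.

A ≈ 0.3362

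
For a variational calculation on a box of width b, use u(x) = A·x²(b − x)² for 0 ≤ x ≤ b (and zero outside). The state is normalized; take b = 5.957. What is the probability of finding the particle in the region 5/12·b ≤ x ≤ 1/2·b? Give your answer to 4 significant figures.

P = ∫_{5/12·b}^{1/2·b} |u(x)|² dx.
Since A² = 1/(b^9/630), this is the region integral divided by the full normalization integral.
Substituting t = x/b, A² and the length scale cancel in the ratio: P = ∫_{5/12}^{1/2} t^4·(1 - t)^4 dt / ∫_{0}^{1} t^4·(1 - t)^4 dt.
Using ∫ t^4·(1 - t)^4 dt = t^5·(70·t^4 - 315·t^3 + 540·t^2 - 420·t + 126)/630, the numerator is ≈ 0.000313762 and the denominator is 1/630.
The result is P = 0.19767.

P ≈ 0.1977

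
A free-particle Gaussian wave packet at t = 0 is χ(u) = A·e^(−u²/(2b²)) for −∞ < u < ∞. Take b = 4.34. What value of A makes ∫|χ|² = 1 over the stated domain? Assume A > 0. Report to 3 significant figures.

A ≈ 0.361

Require ∫ |χ|² du = 1 over the whole domain.
The integral (without the A² prefactor) comes out to √(π)·b.
Hence A² = 1/[√(π)·b].
With b = 4.34: A² = 0.1300 and A = 0.3606.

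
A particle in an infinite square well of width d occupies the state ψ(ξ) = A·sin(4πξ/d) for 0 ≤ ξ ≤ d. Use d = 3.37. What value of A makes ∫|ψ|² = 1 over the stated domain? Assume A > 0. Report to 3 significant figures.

A ≈ 0.770

The normalization condition is ∫|ψ|² dξ = 1 from 0 to d.
With ∫₀^d sin²(nπξ/d) dξ = d/2, carrying out the integral gives A² · d/2.
Hence A² = 1/[d/2].
Plugging in d = 3.37 yields A = 0.7704.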